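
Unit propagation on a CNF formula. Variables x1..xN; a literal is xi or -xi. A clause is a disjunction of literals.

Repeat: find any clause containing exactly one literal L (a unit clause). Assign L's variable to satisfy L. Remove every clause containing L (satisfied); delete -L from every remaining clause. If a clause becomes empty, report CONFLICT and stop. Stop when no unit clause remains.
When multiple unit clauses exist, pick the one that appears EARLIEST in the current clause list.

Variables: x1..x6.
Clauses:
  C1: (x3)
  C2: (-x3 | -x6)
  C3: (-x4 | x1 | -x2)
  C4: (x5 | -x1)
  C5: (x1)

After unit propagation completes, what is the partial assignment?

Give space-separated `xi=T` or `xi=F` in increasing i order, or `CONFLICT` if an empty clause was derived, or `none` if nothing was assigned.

Answer: x1=T x3=T x5=T x6=F

Derivation:
unit clause [3] forces x3=T; simplify:
  drop -3 from [-3, -6] -> [-6]
  satisfied 1 clause(s); 4 remain; assigned so far: [3]
unit clause [-6] forces x6=F; simplify:
  satisfied 1 clause(s); 3 remain; assigned so far: [3, 6]
unit clause [1] forces x1=T; simplify:
  drop -1 from [5, -1] -> [5]
  satisfied 2 clause(s); 1 remain; assigned so far: [1, 3, 6]
unit clause [5] forces x5=T; simplify:
  satisfied 1 clause(s); 0 remain; assigned so far: [1, 3, 5, 6]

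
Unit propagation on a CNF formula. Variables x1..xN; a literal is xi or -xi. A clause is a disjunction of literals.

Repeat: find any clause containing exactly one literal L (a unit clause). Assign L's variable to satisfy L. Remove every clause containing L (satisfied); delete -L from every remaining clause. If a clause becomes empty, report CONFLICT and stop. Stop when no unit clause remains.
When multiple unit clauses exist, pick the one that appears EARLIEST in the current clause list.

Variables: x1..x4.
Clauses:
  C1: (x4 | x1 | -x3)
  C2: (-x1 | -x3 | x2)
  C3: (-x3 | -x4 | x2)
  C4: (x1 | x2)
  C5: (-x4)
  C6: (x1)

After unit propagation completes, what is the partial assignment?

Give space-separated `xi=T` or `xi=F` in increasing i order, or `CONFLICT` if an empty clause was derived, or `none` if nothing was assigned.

unit clause [-4] forces x4=F; simplify:
  drop 4 from [4, 1, -3] -> [1, -3]
  satisfied 2 clause(s); 4 remain; assigned so far: [4]
unit clause [1] forces x1=T; simplify:
  drop -1 from [-1, -3, 2] -> [-3, 2]
  satisfied 3 clause(s); 1 remain; assigned so far: [1, 4]

Answer: x1=T x4=F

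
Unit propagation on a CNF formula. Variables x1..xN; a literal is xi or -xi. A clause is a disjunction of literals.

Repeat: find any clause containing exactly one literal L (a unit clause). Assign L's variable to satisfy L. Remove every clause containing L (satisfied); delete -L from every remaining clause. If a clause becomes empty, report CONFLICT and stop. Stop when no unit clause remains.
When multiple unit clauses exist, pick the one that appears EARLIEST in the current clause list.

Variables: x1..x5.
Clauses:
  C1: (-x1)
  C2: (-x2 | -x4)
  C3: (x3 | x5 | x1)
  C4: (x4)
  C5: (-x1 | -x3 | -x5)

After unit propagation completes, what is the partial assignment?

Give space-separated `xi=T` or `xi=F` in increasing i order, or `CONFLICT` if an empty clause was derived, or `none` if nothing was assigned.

unit clause [-1] forces x1=F; simplify:
  drop 1 from [3, 5, 1] -> [3, 5]
  satisfied 2 clause(s); 3 remain; assigned so far: [1]
unit clause [4] forces x4=T; simplify:
  drop -4 from [-2, -4] -> [-2]
  satisfied 1 clause(s); 2 remain; assigned so far: [1, 4]
unit clause [-2] forces x2=F; simplify:
  satisfied 1 clause(s); 1 remain; assigned so far: [1, 2, 4]

Answer: x1=F x2=F x4=T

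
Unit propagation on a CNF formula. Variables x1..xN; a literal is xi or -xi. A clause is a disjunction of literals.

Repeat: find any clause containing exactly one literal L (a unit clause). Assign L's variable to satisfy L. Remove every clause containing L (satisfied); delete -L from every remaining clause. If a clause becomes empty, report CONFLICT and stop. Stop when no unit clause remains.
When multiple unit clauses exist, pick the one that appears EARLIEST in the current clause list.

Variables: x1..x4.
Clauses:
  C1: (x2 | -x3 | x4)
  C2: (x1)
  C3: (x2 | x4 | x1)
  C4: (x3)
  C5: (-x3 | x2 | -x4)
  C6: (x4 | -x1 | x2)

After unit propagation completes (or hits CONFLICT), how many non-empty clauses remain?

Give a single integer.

unit clause [1] forces x1=T; simplify:
  drop -1 from [4, -1, 2] -> [4, 2]
  satisfied 2 clause(s); 4 remain; assigned so far: [1]
unit clause [3] forces x3=T; simplify:
  drop -3 from [2, -3, 4] -> [2, 4]
  drop -3 from [-3, 2, -4] -> [2, -4]
  satisfied 1 clause(s); 3 remain; assigned so far: [1, 3]

Answer: 3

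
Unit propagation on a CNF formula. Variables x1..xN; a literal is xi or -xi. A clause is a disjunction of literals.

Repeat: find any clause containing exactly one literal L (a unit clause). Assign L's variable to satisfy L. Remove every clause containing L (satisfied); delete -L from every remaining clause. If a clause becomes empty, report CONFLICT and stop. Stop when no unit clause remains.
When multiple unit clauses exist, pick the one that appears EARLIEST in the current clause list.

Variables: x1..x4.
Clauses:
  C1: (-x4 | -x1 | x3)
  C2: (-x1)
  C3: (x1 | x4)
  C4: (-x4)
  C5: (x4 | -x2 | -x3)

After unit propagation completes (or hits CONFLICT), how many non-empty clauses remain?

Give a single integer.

Answer: 0

Derivation:
unit clause [-1] forces x1=F; simplify:
  drop 1 from [1, 4] -> [4]
  satisfied 2 clause(s); 3 remain; assigned so far: [1]
unit clause [4] forces x4=T; simplify:
  drop -4 from [-4] -> [] (empty!)
  satisfied 2 clause(s); 1 remain; assigned so far: [1, 4]
CONFLICT (empty clause)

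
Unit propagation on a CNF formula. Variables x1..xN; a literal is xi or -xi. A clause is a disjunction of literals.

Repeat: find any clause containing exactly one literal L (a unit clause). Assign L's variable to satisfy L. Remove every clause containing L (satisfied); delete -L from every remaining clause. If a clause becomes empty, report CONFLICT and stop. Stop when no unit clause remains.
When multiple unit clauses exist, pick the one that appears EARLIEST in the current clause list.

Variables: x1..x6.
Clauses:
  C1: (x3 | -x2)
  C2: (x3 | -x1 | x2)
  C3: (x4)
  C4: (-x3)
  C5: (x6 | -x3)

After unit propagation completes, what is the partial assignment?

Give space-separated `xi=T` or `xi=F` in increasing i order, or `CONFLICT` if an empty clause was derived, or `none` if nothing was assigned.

Answer: x1=F x2=F x3=F x4=T

Derivation:
unit clause [4] forces x4=T; simplify:
  satisfied 1 clause(s); 4 remain; assigned so far: [4]
unit clause [-3] forces x3=F; simplify:
  drop 3 from [3, -2] -> [-2]
  drop 3 from [3, -1, 2] -> [-1, 2]
  satisfied 2 clause(s); 2 remain; assigned so far: [3, 4]
unit clause [-2] forces x2=F; simplify:
  drop 2 from [-1, 2] -> [-1]
  satisfied 1 clause(s); 1 remain; assigned so far: [2, 3, 4]
unit clause [-1] forces x1=F; simplify:
  satisfied 1 clause(s); 0 remain; assigned so far: [1, 2, 3, 4]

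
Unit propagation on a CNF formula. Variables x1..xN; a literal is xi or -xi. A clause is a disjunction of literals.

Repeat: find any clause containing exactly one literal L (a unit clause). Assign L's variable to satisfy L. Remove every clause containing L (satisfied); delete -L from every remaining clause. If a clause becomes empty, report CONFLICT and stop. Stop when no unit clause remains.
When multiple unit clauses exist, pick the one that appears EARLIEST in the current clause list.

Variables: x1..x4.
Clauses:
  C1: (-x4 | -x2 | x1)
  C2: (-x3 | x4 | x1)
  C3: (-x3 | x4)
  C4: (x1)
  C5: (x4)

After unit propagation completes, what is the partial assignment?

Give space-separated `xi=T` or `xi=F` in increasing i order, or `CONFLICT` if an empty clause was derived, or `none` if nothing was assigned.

Answer: x1=T x4=T

Derivation:
unit clause [1] forces x1=T; simplify:
  satisfied 3 clause(s); 2 remain; assigned so far: [1]
unit clause [4] forces x4=T; simplify:
  satisfied 2 clause(s); 0 remain; assigned so far: [1, 4]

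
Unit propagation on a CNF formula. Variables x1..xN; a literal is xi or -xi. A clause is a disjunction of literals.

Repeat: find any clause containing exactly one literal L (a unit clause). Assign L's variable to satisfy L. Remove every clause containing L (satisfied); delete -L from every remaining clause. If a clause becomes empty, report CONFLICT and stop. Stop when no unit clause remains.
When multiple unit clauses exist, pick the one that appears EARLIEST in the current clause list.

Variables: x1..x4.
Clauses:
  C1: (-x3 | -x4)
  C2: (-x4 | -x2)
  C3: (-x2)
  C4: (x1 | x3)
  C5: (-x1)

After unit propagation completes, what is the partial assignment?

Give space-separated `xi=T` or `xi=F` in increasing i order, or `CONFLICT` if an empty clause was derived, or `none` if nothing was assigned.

Answer: x1=F x2=F x3=T x4=F

Derivation:
unit clause [-2] forces x2=F; simplify:
  satisfied 2 clause(s); 3 remain; assigned so far: [2]
unit clause [-1] forces x1=F; simplify:
  drop 1 from [1, 3] -> [3]
  satisfied 1 clause(s); 2 remain; assigned so far: [1, 2]
unit clause [3] forces x3=T; simplify:
  drop -3 from [-3, -4] -> [-4]
  satisfied 1 clause(s); 1 remain; assigned so far: [1, 2, 3]
unit clause [-4] forces x4=F; simplify:
  satisfied 1 clause(s); 0 remain; assigned so far: [1, 2, 3, 4]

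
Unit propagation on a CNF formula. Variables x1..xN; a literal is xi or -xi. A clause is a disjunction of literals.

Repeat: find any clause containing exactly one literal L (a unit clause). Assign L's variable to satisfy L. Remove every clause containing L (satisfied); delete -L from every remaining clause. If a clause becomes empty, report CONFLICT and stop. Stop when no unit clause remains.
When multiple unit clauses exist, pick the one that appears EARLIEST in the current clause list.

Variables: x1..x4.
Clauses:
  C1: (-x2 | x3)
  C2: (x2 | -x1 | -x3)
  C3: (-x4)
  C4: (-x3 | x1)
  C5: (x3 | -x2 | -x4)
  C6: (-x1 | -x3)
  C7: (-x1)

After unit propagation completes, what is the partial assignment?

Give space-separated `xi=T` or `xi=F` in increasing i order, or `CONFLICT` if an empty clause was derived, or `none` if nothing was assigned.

unit clause [-4] forces x4=F; simplify:
  satisfied 2 clause(s); 5 remain; assigned so far: [4]
unit clause [-1] forces x1=F; simplify:
  drop 1 from [-3, 1] -> [-3]
  satisfied 3 clause(s); 2 remain; assigned so far: [1, 4]
unit clause [-3] forces x3=F; simplify:
  drop 3 from [-2, 3] -> [-2]
  satisfied 1 clause(s); 1 remain; assigned so far: [1, 3, 4]
unit clause [-2] forces x2=F; simplify:
  satisfied 1 clause(s); 0 remain; assigned so far: [1, 2, 3, 4]

Answer: x1=F x2=F x3=F x4=F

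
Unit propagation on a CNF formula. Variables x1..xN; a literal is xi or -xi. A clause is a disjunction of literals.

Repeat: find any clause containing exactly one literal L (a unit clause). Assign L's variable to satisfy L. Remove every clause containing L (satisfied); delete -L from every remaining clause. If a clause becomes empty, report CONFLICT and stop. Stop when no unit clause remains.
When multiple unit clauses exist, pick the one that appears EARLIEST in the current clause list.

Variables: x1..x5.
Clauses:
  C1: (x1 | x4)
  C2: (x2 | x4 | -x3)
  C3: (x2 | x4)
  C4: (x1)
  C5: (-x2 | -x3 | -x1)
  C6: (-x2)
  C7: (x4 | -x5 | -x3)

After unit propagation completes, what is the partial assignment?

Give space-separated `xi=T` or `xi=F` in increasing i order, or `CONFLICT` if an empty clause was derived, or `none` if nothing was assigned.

unit clause [1] forces x1=T; simplify:
  drop -1 from [-2, -3, -1] -> [-2, -3]
  satisfied 2 clause(s); 5 remain; assigned so far: [1]
unit clause [-2] forces x2=F; simplify:
  drop 2 from [2, 4, -3] -> [4, -3]
  drop 2 from [2, 4] -> [4]
  satisfied 2 clause(s); 3 remain; assigned so far: [1, 2]
unit clause [4] forces x4=T; simplify:
  satisfied 3 clause(s); 0 remain; assigned so far: [1, 2, 4]

Answer: x1=T x2=F x4=T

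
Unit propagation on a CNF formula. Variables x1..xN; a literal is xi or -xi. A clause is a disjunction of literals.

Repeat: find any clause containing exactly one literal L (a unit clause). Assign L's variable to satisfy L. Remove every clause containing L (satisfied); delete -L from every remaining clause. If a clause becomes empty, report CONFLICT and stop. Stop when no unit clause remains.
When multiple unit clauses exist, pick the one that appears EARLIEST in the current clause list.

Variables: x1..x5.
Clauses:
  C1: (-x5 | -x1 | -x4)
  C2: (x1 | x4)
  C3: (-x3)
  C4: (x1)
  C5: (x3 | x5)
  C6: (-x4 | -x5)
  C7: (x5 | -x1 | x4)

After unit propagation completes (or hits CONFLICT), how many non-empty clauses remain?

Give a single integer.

Answer: 0

Derivation:
unit clause [-3] forces x3=F; simplify:
  drop 3 from [3, 5] -> [5]
  satisfied 1 clause(s); 6 remain; assigned so far: [3]
unit clause [1] forces x1=T; simplify:
  drop -1 from [-5, -1, -4] -> [-5, -4]
  drop -1 from [5, -1, 4] -> [5, 4]
  satisfied 2 clause(s); 4 remain; assigned so far: [1, 3]
unit clause [5] forces x5=T; simplify:
  drop -5 from [-5, -4] -> [-4]
  drop -5 from [-4, -5] -> [-4]
  satisfied 2 clause(s); 2 remain; assigned so far: [1, 3, 5]
unit clause [-4] forces x4=F; simplify:
  satisfied 2 clause(s); 0 remain; assigned so far: [1, 3, 4, 5]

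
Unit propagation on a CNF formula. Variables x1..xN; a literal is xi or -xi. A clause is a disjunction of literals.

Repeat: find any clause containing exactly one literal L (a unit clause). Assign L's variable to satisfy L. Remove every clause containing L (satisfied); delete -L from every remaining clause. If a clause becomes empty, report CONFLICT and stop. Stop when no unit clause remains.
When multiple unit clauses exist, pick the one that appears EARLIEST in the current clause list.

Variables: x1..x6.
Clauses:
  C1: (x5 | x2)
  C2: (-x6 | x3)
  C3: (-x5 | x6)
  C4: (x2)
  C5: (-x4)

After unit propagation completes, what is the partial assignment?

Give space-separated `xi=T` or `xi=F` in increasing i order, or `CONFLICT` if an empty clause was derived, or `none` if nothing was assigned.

Answer: x2=T x4=F

Derivation:
unit clause [2] forces x2=T; simplify:
  satisfied 2 clause(s); 3 remain; assigned so far: [2]
unit clause [-4] forces x4=F; simplify:
  satisfied 1 clause(s); 2 remain; assigned so far: [2, 4]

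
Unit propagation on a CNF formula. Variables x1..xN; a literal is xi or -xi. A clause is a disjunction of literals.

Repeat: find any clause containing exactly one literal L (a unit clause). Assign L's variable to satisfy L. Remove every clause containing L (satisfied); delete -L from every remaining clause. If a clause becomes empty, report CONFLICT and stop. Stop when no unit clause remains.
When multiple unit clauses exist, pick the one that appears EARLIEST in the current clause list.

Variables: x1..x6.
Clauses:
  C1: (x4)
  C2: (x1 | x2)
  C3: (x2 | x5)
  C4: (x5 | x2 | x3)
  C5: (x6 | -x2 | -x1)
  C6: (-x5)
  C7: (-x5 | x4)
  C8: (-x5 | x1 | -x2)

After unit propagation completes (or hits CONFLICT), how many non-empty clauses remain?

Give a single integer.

Answer: 1

Derivation:
unit clause [4] forces x4=T; simplify:
  satisfied 2 clause(s); 6 remain; assigned so far: [4]
unit clause [-5] forces x5=F; simplify:
  drop 5 from [2, 5] -> [2]
  drop 5 from [5, 2, 3] -> [2, 3]
  satisfied 2 clause(s); 4 remain; assigned so far: [4, 5]
unit clause [2] forces x2=T; simplify:
  drop -2 from [6, -2, -1] -> [6, -1]
  satisfied 3 clause(s); 1 remain; assigned so far: [2, 4, 5]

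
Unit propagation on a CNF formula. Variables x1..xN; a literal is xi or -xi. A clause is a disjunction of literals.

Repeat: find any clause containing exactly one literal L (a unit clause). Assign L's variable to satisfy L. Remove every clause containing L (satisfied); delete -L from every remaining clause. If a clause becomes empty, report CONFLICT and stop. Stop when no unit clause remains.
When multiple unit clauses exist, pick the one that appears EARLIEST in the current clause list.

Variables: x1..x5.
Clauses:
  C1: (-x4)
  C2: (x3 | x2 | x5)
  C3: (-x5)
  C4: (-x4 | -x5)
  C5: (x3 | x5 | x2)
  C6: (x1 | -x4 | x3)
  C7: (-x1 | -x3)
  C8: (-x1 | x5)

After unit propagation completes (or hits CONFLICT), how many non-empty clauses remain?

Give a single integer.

Answer: 2

Derivation:
unit clause [-4] forces x4=F; simplify:
  satisfied 3 clause(s); 5 remain; assigned so far: [4]
unit clause [-5] forces x5=F; simplify:
  drop 5 from [3, 2, 5] -> [3, 2]
  drop 5 from [3, 5, 2] -> [3, 2]
  drop 5 from [-1, 5] -> [-1]
  satisfied 1 clause(s); 4 remain; assigned so far: [4, 5]
unit clause [-1] forces x1=F; simplify:
  satisfied 2 clause(s); 2 remain; assigned so far: [1, 4, 5]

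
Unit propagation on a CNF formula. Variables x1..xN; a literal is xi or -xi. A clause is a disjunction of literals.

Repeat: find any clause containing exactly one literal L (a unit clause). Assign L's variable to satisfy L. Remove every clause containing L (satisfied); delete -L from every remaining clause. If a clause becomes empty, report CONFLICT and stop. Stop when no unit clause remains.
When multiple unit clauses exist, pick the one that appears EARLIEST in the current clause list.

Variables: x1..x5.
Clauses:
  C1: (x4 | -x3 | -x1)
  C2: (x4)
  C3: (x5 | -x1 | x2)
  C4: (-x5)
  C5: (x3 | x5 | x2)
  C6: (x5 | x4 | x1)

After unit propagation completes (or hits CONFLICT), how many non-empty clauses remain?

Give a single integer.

Answer: 2

Derivation:
unit clause [4] forces x4=T; simplify:
  satisfied 3 clause(s); 3 remain; assigned so far: [4]
unit clause [-5] forces x5=F; simplify:
  drop 5 from [5, -1, 2] -> [-1, 2]
  drop 5 from [3, 5, 2] -> [3, 2]
  satisfied 1 clause(s); 2 remain; assigned so far: [4, 5]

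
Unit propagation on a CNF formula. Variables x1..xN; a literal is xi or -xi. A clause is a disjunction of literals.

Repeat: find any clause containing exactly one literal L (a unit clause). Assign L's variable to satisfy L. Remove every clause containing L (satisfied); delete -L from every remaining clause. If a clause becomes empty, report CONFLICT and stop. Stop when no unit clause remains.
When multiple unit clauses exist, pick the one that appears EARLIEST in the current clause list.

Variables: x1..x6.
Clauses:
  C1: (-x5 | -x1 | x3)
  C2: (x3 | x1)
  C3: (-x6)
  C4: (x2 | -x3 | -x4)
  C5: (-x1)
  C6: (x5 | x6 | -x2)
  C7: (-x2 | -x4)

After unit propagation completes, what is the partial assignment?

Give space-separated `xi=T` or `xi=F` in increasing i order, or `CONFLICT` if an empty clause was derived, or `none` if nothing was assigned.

unit clause [-6] forces x6=F; simplify:
  drop 6 from [5, 6, -2] -> [5, -2]
  satisfied 1 clause(s); 6 remain; assigned so far: [6]
unit clause [-1] forces x1=F; simplify:
  drop 1 from [3, 1] -> [3]
  satisfied 2 clause(s); 4 remain; assigned so far: [1, 6]
unit clause [3] forces x3=T; simplify:
  drop -3 from [2, -3, -4] -> [2, -4]
  satisfied 1 clause(s); 3 remain; assigned so far: [1, 3, 6]

Answer: x1=F x3=T x6=F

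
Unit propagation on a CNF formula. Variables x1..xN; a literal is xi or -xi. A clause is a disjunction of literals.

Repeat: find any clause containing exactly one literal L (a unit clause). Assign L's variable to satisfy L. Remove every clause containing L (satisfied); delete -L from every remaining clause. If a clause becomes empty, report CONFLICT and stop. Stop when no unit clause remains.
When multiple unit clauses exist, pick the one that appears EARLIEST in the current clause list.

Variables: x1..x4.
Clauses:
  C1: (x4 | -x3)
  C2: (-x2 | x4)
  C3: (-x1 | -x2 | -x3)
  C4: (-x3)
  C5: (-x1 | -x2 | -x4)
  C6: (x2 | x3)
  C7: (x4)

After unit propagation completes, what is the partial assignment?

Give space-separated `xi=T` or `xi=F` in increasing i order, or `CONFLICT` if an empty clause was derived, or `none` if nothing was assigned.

unit clause [-3] forces x3=F; simplify:
  drop 3 from [2, 3] -> [2]
  satisfied 3 clause(s); 4 remain; assigned so far: [3]
unit clause [2] forces x2=T; simplify:
  drop -2 from [-2, 4] -> [4]
  drop -2 from [-1, -2, -4] -> [-1, -4]
  satisfied 1 clause(s); 3 remain; assigned so far: [2, 3]
unit clause [4] forces x4=T; simplify:
  drop -4 from [-1, -4] -> [-1]
  satisfied 2 clause(s); 1 remain; assigned so far: [2, 3, 4]
unit clause [-1] forces x1=F; simplify:
  satisfied 1 clause(s); 0 remain; assigned so far: [1, 2, 3, 4]

Answer: x1=F x2=T x3=F x4=T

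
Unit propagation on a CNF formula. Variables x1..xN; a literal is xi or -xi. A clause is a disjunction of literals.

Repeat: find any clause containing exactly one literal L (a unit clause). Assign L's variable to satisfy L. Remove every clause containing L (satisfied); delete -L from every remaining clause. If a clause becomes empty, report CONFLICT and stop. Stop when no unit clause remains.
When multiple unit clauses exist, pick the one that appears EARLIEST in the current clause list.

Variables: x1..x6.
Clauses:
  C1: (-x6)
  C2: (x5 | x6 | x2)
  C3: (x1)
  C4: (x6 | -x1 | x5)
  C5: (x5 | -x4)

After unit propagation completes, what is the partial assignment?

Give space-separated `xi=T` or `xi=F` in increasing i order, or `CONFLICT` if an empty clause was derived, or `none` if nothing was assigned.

Answer: x1=T x5=T x6=F

Derivation:
unit clause [-6] forces x6=F; simplify:
  drop 6 from [5, 6, 2] -> [5, 2]
  drop 6 from [6, -1, 5] -> [-1, 5]
  satisfied 1 clause(s); 4 remain; assigned so far: [6]
unit clause [1] forces x1=T; simplify:
  drop -1 from [-1, 5] -> [5]
  satisfied 1 clause(s); 3 remain; assigned so far: [1, 6]
unit clause [5] forces x5=T; simplify:
  satisfied 3 clause(s); 0 remain; assigned so far: [1, 5, 6]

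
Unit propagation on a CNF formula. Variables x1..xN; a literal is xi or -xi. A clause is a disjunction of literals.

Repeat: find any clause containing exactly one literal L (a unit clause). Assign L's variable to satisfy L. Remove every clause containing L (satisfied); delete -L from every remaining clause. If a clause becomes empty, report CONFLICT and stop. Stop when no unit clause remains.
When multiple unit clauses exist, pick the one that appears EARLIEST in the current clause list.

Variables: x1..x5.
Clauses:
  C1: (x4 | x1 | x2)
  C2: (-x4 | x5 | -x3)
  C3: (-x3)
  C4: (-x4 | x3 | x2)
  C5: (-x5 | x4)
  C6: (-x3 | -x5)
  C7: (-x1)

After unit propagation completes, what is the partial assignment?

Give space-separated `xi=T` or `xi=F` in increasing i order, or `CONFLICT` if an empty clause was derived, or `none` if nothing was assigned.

Answer: x1=F x3=F

Derivation:
unit clause [-3] forces x3=F; simplify:
  drop 3 from [-4, 3, 2] -> [-4, 2]
  satisfied 3 clause(s); 4 remain; assigned so far: [3]
unit clause [-1] forces x1=F; simplify:
  drop 1 from [4, 1, 2] -> [4, 2]
  satisfied 1 clause(s); 3 remain; assigned so far: [1, 3]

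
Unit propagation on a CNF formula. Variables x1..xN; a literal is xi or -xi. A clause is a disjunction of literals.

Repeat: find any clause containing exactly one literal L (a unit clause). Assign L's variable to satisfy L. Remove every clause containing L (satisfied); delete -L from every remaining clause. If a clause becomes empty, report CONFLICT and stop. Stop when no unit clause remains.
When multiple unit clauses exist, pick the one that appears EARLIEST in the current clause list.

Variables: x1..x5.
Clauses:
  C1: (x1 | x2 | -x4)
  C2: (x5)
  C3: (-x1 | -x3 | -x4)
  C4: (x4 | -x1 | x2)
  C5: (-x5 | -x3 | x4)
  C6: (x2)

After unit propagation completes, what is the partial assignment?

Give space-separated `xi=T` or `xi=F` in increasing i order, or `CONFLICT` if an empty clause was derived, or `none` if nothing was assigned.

unit clause [5] forces x5=T; simplify:
  drop -5 from [-5, -3, 4] -> [-3, 4]
  satisfied 1 clause(s); 5 remain; assigned so far: [5]
unit clause [2] forces x2=T; simplify:
  satisfied 3 clause(s); 2 remain; assigned so far: [2, 5]

Answer: x2=T x5=T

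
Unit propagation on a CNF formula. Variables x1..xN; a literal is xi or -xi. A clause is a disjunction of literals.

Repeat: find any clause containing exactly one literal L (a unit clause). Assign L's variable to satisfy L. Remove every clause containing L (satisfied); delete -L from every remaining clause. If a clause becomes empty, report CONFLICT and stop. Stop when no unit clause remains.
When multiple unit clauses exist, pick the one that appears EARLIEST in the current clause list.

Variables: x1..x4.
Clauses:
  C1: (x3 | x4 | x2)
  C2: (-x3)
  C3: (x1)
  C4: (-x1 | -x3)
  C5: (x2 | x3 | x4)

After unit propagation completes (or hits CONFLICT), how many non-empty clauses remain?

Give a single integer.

Answer: 2

Derivation:
unit clause [-3] forces x3=F; simplify:
  drop 3 from [3, 4, 2] -> [4, 2]
  drop 3 from [2, 3, 4] -> [2, 4]
  satisfied 2 clause(s); 3 remain; assigned so far: [3]
unit clause [1] forces x1=T; simplify:
  satisfied 1 clause(s); 2 remain; assigned so far: [1, 3]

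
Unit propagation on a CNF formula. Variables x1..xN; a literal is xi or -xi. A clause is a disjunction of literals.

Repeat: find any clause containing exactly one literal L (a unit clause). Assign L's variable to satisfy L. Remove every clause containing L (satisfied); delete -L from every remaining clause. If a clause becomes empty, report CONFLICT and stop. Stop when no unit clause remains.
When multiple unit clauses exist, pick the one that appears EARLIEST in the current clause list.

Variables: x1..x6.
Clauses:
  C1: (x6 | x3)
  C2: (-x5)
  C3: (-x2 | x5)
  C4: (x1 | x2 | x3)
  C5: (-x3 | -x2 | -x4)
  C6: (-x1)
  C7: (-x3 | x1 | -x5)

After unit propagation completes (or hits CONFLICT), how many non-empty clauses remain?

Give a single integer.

unit clause [-5] forces x5=F; simplify:
  drop 5 from [-2, 5] -> [-2]
  satisfied 2 clause(s); 5 remain; assigned so far: [5]
unit clause [-2] forces x2=F; simplify:
  drop 2 from [1, 2, 3] -> [1, 3]
  satisfied 2 clause(s); 3 remain; assigned so far: [2, 5]
unit clause [-1] forces x1=F; simplify:
  drop 1 from [1, 3] -> [3]
  satisfied 1 clause(s); 2 remain; assigned so far: [1, 2, 5]
unit clause [3] forces x3=T; simplify:
  satisfied 2 clause(s); 0 remain; assigned so far: [1, 2, 3, 5]

Answer: 0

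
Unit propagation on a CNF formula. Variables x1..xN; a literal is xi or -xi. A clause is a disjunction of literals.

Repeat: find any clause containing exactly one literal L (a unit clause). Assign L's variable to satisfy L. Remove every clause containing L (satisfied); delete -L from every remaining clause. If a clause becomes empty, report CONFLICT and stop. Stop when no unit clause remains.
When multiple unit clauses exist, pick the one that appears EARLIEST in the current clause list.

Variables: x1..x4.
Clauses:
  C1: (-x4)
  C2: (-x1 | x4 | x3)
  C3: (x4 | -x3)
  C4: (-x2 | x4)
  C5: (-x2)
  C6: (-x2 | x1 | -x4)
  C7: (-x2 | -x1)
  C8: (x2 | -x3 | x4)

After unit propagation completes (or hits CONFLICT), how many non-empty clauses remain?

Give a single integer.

unit clause [-4] forces x4=F; simplify:
  drop 4 from [-1, 4, 3] -> [-1, 3]
  drop 4 from [4, -3] -> [-3]
  drop 4 from [-2, 4] -> [-2]
  drop 4 from [2, -3, 4] -> [2, -3]
  satisfied 2 clause(s); 6 remain; assigned so far: [4]
unit clause [-3] forces x3=F; simplify:
  drop 3 from [-1, 3] -> [-1]
  satisfied 2 clause(s); 4 remain; assigned so far: [3, 4]
unit clause [-1] forces x1=F; simplify:
  satisfied 2 clause(s); 2 remain; assigned so far: [1, 3, 4]
unit clause [-2] forces x2=F; simplify:
  satisfied 2 clause(s); 0 remain; assigned so far: [1, 2, 3, 4]

Answer: 0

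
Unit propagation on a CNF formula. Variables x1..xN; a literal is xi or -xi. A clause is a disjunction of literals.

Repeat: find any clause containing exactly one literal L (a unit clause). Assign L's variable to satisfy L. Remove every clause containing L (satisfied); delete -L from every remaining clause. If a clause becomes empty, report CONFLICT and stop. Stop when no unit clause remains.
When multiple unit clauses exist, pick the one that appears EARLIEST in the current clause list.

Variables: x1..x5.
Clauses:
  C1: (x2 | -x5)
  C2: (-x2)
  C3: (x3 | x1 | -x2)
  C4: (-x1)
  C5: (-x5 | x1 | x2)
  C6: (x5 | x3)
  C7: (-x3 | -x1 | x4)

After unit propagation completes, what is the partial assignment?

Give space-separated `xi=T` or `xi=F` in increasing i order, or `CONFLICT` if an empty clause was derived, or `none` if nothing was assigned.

Answer: x1=F x2=F x3=T x5=F

Derivation:
unit clause [-2] forces x2=F; simplify:
  drop 2 from [2, -5] -> [-5]
  drop 2 from [-5, 1, 2] -> [-5, 1]
  satisfied 2 clause(s); 5 remain; assigned so far: [2]
unit clause [-5] forces x5=F; simplify:
  drop 5 from [5, 3] -> [3]
  satisfied 2 clause(s); 3 remain; assigned so far: [2, 5]
unit clause [-1] forces x1=F; simplify:
  satisfied 2 clause(s); 1 remain; assigned so far: [1, 2, 5]
unit clause [3] forces x3=T; simplify:
  satisfied 1 clause(s); 0 remain; assigned so far: [1, 2, 3, 5]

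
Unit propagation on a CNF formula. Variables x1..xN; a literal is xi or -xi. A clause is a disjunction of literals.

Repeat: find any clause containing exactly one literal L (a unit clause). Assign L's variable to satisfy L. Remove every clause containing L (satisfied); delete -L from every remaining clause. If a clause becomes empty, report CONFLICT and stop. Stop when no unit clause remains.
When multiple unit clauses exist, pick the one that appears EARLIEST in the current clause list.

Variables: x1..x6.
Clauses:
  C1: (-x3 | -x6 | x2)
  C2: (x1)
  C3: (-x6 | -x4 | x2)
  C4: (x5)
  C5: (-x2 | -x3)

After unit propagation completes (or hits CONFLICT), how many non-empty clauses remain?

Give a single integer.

unit clause [1] forces x1=T; simplify:
  satisfied 1 clause(s); 4 remain; assigned so far: [1]
unit clause [5] forces x5=T; simplify:
  satisfied 1 clause(s); 3 remain; assigned so far: [1, 5]

Answer: 3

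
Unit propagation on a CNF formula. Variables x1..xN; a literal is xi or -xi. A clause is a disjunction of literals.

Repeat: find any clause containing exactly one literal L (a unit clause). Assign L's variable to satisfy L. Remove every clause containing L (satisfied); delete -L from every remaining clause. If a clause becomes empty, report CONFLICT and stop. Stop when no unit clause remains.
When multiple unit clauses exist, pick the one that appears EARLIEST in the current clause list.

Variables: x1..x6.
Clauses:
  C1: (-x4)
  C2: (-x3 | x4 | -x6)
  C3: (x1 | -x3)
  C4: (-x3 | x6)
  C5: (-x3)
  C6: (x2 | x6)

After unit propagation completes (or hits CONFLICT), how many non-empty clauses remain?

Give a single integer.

Answer: 1

Derivation:
unit clause [-4] forces x4=F; simplify:
  drop 4 from [-3, 4, -6] -> [-3, -6]
  satisfied 1 clause(s); 5 remain; assigned so far: [4]
unit clause [-3] forces x3=F; simplify:
  satisfied 4 clause(s); 1 remain; assigned so far: [3, 4]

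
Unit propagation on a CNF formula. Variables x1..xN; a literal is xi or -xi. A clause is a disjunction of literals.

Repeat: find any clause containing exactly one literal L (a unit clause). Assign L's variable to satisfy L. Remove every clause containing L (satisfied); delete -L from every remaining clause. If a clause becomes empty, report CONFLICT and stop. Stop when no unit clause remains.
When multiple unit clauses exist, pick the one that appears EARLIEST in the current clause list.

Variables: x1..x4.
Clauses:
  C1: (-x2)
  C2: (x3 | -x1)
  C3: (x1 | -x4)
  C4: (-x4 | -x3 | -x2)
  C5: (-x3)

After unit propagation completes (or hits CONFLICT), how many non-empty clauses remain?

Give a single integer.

Answer: 0

Derivation:
unit clause [-2] forces x2=F; simplify:
  satisfied 2 clause(s); 3 remain; assigned so far: [2]
unit clause [-3] forces x3=F; simplify:
  drop 3 from [3, -1] -> [-1]
  satisfied 1 clause(s); 2 remain; assigned so far: [2, 3]
unit clause [-1] forces x1=F; simplify:
  drop 1 from [1, -4] -> [-4]
  satisfied 1 clause(s); 1 remain; assigned so far: [1, 2, 3]
unit clause [-4] forces x4=F; simplify:
  satisfied 1 clause(s); 0 remain; assigned so far: [1, 2, 3, 4]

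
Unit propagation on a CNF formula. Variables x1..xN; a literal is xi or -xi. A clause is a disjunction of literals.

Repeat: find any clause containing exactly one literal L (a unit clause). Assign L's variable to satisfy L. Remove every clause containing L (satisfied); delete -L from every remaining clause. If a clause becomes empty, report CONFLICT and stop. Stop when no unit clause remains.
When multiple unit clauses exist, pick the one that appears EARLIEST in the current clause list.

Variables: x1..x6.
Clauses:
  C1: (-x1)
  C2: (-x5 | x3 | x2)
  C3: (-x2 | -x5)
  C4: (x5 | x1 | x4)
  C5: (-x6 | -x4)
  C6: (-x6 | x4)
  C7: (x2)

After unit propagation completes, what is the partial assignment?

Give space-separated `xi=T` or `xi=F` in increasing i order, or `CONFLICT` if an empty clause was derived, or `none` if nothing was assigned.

Answer: x1=F x2=T x4=T x5=F x6=F

Derivation:
unit clause [-1] forces x1=F; simplify:
  drop 1 from [5, 1, 4] -> [5, 4]
  satisfied 1 clause(s); 6 remain; assigned so far: [1]
unit clause [2] forces x2=T; simplify:
  drop -2 from [-2, -5] -> [-5]
  satisfied 2 clause(s); 4 remain; assigned so far: [1, 2]
unit clause [-5] forces x5=F; simplify:
  drop 5 from [5, 4] -> [4]
  satisfied 1 clause(s); 3 remain; assigned so far: [1, 2, 5]
unit clause [4] forces x4=T; simplify:
  drop -4 from [-6, -4] -> [-6]
  satisfied 2 clause(s); 1 remain; assigned so far: [1, 2, 4, 5]
unit clause [-6] forces x6=F; simplify:
  satisfied 1 clause(s); 0 remain; assigned so far: [1, 2, 4, 5, 6]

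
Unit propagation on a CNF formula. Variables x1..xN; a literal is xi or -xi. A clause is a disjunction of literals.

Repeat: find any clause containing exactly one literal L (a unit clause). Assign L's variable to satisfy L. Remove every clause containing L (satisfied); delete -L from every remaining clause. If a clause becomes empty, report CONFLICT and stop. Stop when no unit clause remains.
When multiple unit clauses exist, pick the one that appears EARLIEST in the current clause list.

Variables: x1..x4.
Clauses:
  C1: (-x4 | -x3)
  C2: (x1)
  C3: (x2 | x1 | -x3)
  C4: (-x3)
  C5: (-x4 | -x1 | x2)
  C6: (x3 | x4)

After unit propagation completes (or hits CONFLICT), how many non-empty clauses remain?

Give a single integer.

Answer: 0

Derivation:
unit clause [1] forces x1=T; simplify:
  drop -1 from [-4, -1, 2] -> [-4, 2]
  satisfied 2 clause(s); 4 remain; assigned so far: [1]
unit clause [-3] forces x3=F; simplify:
  drop 3 from [3, 4] -> [4]
  satisfied 2 clause(s); 2 remain; assigned so far: [1, 3]
unit clause [4] forces x4=T; simplify:
  drop -4 from [-4, 2] -> [2]
  satisfied 1 clause(s); 1 remain; assigned so far: [1, 3, 4]
unit clause [2] forces x2=T; simplify:
  satisfied 1 clause(s); 0 remain; assigned so far: [1, 2, 3, 4]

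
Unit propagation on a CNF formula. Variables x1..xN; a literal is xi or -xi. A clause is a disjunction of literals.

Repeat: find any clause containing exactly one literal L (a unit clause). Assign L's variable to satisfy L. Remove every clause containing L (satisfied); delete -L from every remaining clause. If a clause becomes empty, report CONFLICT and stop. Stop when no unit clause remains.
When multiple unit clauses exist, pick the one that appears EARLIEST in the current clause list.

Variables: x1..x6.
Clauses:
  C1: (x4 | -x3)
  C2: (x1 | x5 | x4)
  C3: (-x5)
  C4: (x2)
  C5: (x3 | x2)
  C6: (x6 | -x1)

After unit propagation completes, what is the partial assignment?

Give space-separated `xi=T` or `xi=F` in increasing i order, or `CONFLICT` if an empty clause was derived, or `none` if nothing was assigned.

Answer: x2=T x5=F

Derivation:
unit clause [-5] forces x5=F; simplify:
  drop 5 from [1, 5, 4] -> [1, 4]
  satisfied 1 clause(s); 5 remain; assigned so far: [5]
unit clause [2] forces x2=T; simplify:
  satisfied 2 clause(s); 3 remain; assigned so far: [2, 5]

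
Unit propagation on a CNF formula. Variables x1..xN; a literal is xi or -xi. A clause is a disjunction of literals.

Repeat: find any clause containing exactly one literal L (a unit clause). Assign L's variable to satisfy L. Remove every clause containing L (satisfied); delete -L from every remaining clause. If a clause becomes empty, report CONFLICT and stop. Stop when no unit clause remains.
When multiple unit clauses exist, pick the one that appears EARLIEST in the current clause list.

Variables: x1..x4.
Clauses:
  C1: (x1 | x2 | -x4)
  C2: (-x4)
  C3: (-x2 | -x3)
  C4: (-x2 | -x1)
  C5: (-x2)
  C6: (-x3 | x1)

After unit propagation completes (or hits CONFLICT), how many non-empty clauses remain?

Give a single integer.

unit clause [-4] forces x4=F; simplify:
  satisfied 2 clause(s); 4 remain; assigned so far: [4]
unit clause [-2] forces x2=F; simplify:
  satisfied 3 clause(s); 1 remain; assigned so far: [2, 4]

Answer: 1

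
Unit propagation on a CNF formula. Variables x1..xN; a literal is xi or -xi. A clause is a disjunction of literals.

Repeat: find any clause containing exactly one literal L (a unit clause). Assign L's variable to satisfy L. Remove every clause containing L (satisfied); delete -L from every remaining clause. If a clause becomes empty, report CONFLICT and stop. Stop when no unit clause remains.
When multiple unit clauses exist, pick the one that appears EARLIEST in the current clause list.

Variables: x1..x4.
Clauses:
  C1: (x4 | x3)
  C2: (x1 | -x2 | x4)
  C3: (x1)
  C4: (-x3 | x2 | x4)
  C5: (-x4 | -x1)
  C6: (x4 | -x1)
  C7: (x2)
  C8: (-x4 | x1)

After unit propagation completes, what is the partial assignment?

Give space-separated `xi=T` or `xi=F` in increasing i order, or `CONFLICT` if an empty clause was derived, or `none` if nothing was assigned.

Answer: CONFLICT

Derivation:
unit clause [1] forces x1=T; simplify:
  drop -1 from [-4, -1] -> [-4]
  drop -1 from [4, -1] -> [4]
  satisfied 3 clause(s); 5 remain; assigned so far: [1]
unit clause [-4] forces x4=F; simplify:
  drop 4 from [4, 3] -> [3]
  drop 4 from [-3, 2, 4] -> [-3, 2]
  drop 4 from [4] -> [] (empty!)
  satisfied 1 clause(s); 4 remain; assigned so far: [1, 4]
CONFLICT (empty clause)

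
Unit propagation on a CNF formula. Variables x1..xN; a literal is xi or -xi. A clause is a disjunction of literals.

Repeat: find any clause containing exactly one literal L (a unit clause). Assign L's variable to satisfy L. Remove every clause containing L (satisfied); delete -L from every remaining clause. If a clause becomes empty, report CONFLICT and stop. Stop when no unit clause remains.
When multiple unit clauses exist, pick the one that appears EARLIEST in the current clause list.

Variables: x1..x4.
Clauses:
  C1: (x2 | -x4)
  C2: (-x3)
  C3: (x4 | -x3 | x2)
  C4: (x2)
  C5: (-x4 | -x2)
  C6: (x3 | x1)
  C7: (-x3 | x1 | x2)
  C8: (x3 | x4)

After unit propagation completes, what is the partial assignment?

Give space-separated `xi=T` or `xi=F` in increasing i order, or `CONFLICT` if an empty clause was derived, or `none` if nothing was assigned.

Answer: CONFLICT

Derivation:
unit clause [-3] forces x3=F; simplify:
  drop 3 from [3, 1] -> [1]
  drop 3 from [3, 4] -> [4]
  satisfied 3 clause(s); 5 remain; assigned so far: [3]
unit clause [2] forces x2=T; simplify:
  drop -2 from [-4, -2] -> [-4]
  satisfied 2 clause(s); 3 remain; assigned so far: [2, 3]
unit clause [-4] forces x4=F; simplify:
  drop 4 from [4] -> [] (empty!)
  satisfied 1 clause(s); 2 remain; assigned so far: [2, 3, 4]
CONFLICT (empty clause)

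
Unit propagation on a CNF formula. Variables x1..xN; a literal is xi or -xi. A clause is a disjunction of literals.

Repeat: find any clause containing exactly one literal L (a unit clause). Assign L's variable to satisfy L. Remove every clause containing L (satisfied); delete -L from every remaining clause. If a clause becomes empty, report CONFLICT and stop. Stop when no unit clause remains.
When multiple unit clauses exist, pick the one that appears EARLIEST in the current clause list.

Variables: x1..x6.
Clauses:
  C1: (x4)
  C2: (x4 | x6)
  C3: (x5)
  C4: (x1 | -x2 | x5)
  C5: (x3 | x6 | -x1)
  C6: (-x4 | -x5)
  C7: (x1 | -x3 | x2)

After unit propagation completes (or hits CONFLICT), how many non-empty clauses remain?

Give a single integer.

Answer: 2

Derivation:
unit clause [4] forces x4=T; simplify:
  drop -4 from [-4, -5] -> [-5]
  satisfied 2 clause(s); 5 remain; assigned so far: [4]
unit clause [5] forces x5=T; simplify:
  drop -5 from [-5] -> [] (empty!)
  satisfied 2 clause(s); 3 remain; assigned so far: [4, 5]
CONFLICT (empty clause)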